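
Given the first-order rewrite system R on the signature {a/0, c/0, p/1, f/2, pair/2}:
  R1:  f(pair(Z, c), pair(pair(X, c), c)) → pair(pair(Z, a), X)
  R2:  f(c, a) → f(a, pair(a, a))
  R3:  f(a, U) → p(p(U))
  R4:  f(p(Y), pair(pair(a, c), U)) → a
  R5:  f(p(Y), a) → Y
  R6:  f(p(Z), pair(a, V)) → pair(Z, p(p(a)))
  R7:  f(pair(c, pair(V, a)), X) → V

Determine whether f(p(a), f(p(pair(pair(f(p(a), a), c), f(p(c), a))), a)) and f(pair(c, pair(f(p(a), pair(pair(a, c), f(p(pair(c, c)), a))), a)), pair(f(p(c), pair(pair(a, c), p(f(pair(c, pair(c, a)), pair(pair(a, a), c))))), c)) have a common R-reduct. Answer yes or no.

yes — NF(t₁) = a, NF(t₂) = a

Reduce t₁ = f(p(a), f(p(pair(pair(f(p(a), a), c), f(p(c), a))), a)):
1. f(p(a), f(p(pair(pair(f(p(a), a), c), f(p(c), a))), a))  →  f(p(a), pair(pair(f(p(a), a), c), f(p(c), a)))   [R5 at 2]
2. f(p(a), pair(pair(f(p(a), a), c), f(p(c), a)))  →  f(p(a), pair(pair(a, c), f(p(c), a)))   [R5 at 2.1.1]
3. f(p(a), pair(pair(a, c), f(p(c), a)))  →  a   [R4 at ε]

Reduce t₂ = f(pair(c, pair(f(p(a), pair(pair(a, c), f(p(pair(c, c)), a))), a)), pair(f(p(c), pair(pair(a, c), p(f(pair(c, pair(c, a)), pair(pair(a, a), c))))), c)):
1. f(pair(c, pair(f(p(a), pair(pair(a, c), f(p(pair(c, c)), a))), a)), pair(f(p(c), pair(pair(a, c), p(f(pair(c, pair(c, a)), pair(pair(a, a), c))))), c))  →  f(p(a), pair(pair(a, c), f(p(pair(c, c)), a)))   [R7 at ε]
2. f(p(a), pair(pair(a, c), f(p(pair(c, c)), a)))  →  a   [R4 at ε]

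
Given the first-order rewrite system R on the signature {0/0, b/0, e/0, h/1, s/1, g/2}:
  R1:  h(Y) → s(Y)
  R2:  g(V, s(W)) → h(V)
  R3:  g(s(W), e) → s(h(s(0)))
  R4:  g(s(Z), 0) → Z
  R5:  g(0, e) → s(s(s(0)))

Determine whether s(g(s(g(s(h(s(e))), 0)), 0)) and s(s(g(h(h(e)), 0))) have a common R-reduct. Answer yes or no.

Reduce t₁ = s(g(s(g(s(h(s(e))), 0)), 0)):
1. s(g(s(g(s(h(s(e))), 0)), 0))  →  s(g(s(h(s(e))), 0))   [R4 at 1]
2. s(g(s(h(s(e))), 0))  →  s(h(s(e)))   [R4 at 1]
3. s(h(s(e)))  →  s(s(s(e)))   [R1 at 1]

Reduce t₂ = s(s(g(h(h(e)), 0))):
1. s(s(g(h(h(e)), 0)))  →  s(s(g(s(h(e)), 0)))   [R1 at 1.1.1]
2. s(s(g(s(h(e)), 0)))  →  s(s(h(e)))   [R4 at 1.1]
3. s(s(h(e)))  →  s(s(s(e)))   [R1 at 1.1]

yes — NF(t₁) = s(s(s(e))), NF(t₂) = s(s(s(e)))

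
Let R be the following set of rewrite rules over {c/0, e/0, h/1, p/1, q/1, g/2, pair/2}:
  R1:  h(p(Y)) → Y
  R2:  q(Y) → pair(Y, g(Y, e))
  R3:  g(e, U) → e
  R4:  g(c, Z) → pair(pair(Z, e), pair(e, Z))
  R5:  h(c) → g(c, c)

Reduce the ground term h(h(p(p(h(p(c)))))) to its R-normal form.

1. h(h(p(p(h(p(c))))))  →  h(p(h(p(c))))   [R1 at 1]
2. h(p(h(p(c))))  →  h(p(c))   [R1 at ε]
3. h(p(c))  →  c   [R1 at ε]

c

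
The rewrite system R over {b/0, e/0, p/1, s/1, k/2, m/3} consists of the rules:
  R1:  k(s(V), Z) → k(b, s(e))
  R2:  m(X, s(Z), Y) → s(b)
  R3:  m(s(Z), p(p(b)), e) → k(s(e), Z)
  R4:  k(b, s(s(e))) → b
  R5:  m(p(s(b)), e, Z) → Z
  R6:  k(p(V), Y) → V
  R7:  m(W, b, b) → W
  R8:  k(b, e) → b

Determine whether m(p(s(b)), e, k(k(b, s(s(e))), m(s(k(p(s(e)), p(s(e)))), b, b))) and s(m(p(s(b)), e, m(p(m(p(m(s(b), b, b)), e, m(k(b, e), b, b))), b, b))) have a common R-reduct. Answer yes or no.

no — NF(t₁) = b, NF(t₂) = s(p(b))

Reduce t₁ = m(p(s(b)), e, k(k(b, s(s(e))), m(s(k(p(s(e)), p(s(e)))), b, b))):
1. m(p(s(b)), e, k(k(b, s(s(e))), m(s(k(p(s(e)), p(s(e)))), b, b)))  →  k(k(b, s(s(e))), m(s(k(p(s(e)), p(s(e)))), b, b))   [R5 at ε]
2. k(k(b, s(s(e))), m(s(k(p(s(e)), p(s(e)))), b, b))  →  k(b, m(s(k(p(s(e)), p(s(e)))), b, b))   [R4 at 1]
3. k(b, m(s(k(p(s(e)), p(s(e)))), b, b))  →  k(b, s(k(p(s(e)), p(s(e)))))   [R7 at 2]
4. k(b, s(k(p(s(e)), p(s(e)))))  →  k(b, s(s(e)))   [R6 at 2.1]
5. k(b, s(s(e)))  →  b   [R4 at ε]

Reduce t₂ = s(m(p(s(b)), e, m(p(m(p(m(s(b), b, b)), e, m(k(b, e), b, b))), b, b))):
1. s(m(p(s(b)), e, m(p(m(p(m(s(b), b, b)), e, m(k(b, e), b, b))), b, b)))  →  s(m(p(m(p(m(s(b), b, b)), e, m(k(b, e), b, b))), b, b))   [R5 at 1]
2. s(m(p(m(p(m(s(b), b, b)), e, m(k(b, e), b, b))), b, b))  →  s(p(m(p(m(s(b), b, b)), e, m(k(b, e), b, b))))   [R7 at 1]
3. s(p(m(p(m(s(b), b, b)), e, m(k(b, e), b, b))))  →  s(p(m(p(s(b)), e, m(k(b, e), b, b))))   [R7 at 1.1.1.1]
4. s(p(m(p(s(b)), e, m(k(b, e), b, b))))  →  s(p(m(k(b, e), b, b)))   [R5 at 1.1]
5. s(p(m(k(b, e), b, b)))  →  s(p(k(b, e)))   [R7 at 1.1]
6. s(p(k(b, e)))  →  s(p(b))   [R8 at 1.1]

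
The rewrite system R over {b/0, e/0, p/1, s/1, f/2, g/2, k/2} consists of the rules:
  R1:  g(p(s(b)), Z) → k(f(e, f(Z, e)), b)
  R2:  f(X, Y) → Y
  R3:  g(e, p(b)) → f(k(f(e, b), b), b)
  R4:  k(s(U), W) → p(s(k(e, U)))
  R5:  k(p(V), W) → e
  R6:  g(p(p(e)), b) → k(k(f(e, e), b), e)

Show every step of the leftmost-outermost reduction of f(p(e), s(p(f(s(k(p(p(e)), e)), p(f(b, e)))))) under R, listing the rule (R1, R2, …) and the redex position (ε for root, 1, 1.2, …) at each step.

s(p(p(e)))

1. f(p(e), s(p(f(s(k(p(p(e)), e)), p(f(b, e))))))  →  s(p(f(s(k(p(p(e)), e)), p(f(b, e)))))   [R2 at ε]
2. s(p(f(s(k(p(p(e)), e)), p(f(b, e)))))  →  s(p(p(f(b, e))))   [R2 at 1.1]
3. s(p(p(f(b, e))))  →  s(p(p(e)))   [R2 at 1.1.1]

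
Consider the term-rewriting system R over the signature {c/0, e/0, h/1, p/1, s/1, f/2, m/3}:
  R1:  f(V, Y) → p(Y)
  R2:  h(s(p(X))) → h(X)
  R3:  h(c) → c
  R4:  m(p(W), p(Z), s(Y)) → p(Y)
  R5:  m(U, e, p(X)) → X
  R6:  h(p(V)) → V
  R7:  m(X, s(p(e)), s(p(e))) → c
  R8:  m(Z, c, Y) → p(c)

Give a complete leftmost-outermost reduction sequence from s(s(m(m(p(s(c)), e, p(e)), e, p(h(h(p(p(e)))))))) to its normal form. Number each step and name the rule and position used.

1. s(s(m(m(p(s(c)), e, p(e)), e, p(h(h(p(p(e))))))))  →  s(s(h(h(p(p(e))))))   [R5 at 1.1]
2. s(s(h(h(p(p(e))))))  →  s(s(h(p(e))))   [R6 at 1.1.1]
3. s(s(h(p(e))))  →  s(s(e))   [R6 at 1.1]

s(s(e))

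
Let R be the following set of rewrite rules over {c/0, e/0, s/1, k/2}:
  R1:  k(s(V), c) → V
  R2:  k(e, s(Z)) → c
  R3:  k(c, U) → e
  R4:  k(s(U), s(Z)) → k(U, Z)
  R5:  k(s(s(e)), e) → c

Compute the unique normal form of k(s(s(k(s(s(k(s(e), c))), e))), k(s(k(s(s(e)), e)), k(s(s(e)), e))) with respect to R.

1. k(s(s(k(s(s(k(s(e), c))), e))), k(s(k(s(s(e)), e)), k(s(s(e)), e)))  →  k(s(s(k(s(s(e)), e))), k(s(k(s(s(e)), e)), k(s(s(e)), e)))   [R1 at 1.1.1.1.1.1]
2. k(s(s(k(s(s(e)), e))), k(s(k(s(s(e)), e)), k(s(s(e)), e)))  →  k(s(s(c)), k(s(k(s(s(e)), e)), k(s(s(e)), e)))   [R5 at 1.1.1]
3. k(s(s(c)), k(s(k(s(s(e)), e)), k(s(s(e)), e)))  →  k(s(s(c)), k(s(c), k(s(s(e)), e)))   [R5 at 2.1.1]
4. k(s(s(c)), k(s(c), k(s(s(e)), e)))  →  k(s(s(c)), k(s(c), c))   [R5 at 2.2]
5. k(s(s(c)), k(s(c), c))  →  k(s(s(c)), c)   [R1 at 2]
6. k(s(s(c)), c)  →  s(c)   [R1 at ε]

s(c)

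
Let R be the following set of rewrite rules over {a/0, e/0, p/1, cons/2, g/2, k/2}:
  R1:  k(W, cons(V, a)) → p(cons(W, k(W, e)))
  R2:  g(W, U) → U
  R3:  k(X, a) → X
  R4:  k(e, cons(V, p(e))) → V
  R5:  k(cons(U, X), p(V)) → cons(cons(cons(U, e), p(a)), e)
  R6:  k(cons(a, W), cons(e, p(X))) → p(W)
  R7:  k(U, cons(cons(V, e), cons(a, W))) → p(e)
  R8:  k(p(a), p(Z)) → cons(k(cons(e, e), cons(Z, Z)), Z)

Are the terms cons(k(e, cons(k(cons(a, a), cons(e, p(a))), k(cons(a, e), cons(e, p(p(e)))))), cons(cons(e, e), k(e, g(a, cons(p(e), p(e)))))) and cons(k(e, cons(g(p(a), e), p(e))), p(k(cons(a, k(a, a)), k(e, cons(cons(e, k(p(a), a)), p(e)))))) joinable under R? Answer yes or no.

no — NF(t₁) = cons(p(a), cons(cons(e, e), p(e))), NF(t₂) = cons(e, p(p(a)))

Reduce t₁ = cons(k(e, cons(k(cons(a, a), cons(e, p(a))), k(cons(a, e), cons(e, p(p(e)))))), cons(cons(e, e), k(e, g(a, cons(p(e), p(e)))))):
1. cons(k(e, cons(k(cons(a, a), cons(e, p(a))), k(cons(a, e), cons(e, p(p(e)))))), cons(cons(e, e), k(e, g(a, cons(p(e), p(e))))))  →  cons(k(e, cons(p(a), k(cons(a, e), cons(e, p(p(e)))))), cons(cons(e, e), k(e, g(a, cons(p(e), p(e))))))   [R6 at 1.2.1]
2. cons(k(e, cons(p(a), k(cons(a, e), cons(e, p(p(e)))))), cons(cons(e, e), k(e, g(a, cons(p(e), p(e))))))  →  cons(k(e, cons(p(a), p(e))), cons(cons(e, e), k(e, g(a, cons(p(e), p(e))))))   [R6 at 1.2.2]
3. cons(k(e, cons(p(a), p(e))), cons(cons(e, e), k(e, g(a, cons(p(e), p(e))))))  →  cons(p(a), cons(cons(e, e), k(e, g(a, cons(p(e), p(e))))))   [R4 at 1]
4. cons(p(a), cons(cons(e, e), k(e, g(a, cons(p(e), p(e))))))  →  cons(p(a), cons(cons(e, e), k(e, cons(p(e), p(e)))))   [R2 at 2.2.2]
5. cons(p(a), cons(cons(e, e), k(e, cons(p(e), p(e)))))  →  cons(p(a), cons(cons(e, e), p(e)))   [R4 at 2.2]

Reduce t₂ = cons(k(e, cons(g(p(a), e), p(e))), p(k(cons(a, k(a, a)), k(e, cons(cons(e, k(p(a), a)), p(e)))))):
1. cons(k(e, cons(g(p(a), e), p(e))), p(k(cons(a, k(a, a)), k(e, cons(cons(e, k(p(a), a)), p(e))))))  →  cons(g(p(a), e), p(k(cons(a, k(a, a)), k(e, cons(cons(e, k(p(a), a)), p(e))))))   [R4 at 1]
2. cons(g(p(a), e), p(k(cons(a, k(a, a)), k(e, cons(cons(e, k(p(a), a)), p(e))))))  →  cons(e, p(k(cons(a, k(a, a)), k(e, cons(cons(e, k(p(a), a)), p(e))))))   [R2 at 1]
3. cons(e, p(k(cons(a, k(a, a)), k(e, cons(cons(e, k(p(a), a)), p(e))))))  →  cons(e, p(k(cons(a, a), k(e, cons(cons(e, k(p(a), a)), p(e))))))   [R3 at 2.1.1.2]
4. cons(e, p(k(cons(a, a), k(e, cons(cons(e, k(p(a), a)), p(e))))))  →  cons(e, p(k(cons(a, a), cons(e, k(p(a), a)))))   [R4 at 2.1.2]
5. cons(e, p(k(cons(a, a), cons(e, k(p(a), a)))))  →  cons(e, p(k(cons(a, a), cons(e, p(a)))))   [R3 at 2.1.2.2]
6. cons(e, p(k(cons(a, a), cons(e, p(a)))))  →  cons(e, p(p(a)))   [R6 at 2.1]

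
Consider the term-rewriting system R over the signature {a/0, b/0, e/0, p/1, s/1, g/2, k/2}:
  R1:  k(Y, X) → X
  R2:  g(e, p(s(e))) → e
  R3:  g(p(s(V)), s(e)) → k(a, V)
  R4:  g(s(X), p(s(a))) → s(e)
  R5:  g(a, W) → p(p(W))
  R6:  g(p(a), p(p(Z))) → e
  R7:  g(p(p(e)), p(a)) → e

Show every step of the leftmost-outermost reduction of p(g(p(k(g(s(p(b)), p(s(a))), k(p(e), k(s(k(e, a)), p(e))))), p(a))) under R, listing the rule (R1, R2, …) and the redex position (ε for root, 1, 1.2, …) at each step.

1. p(g(p(k(g(s(p(b)), p(s(a))), k(p(e), k(s(k(e, a)), p(e))))), p(a)))  →  p(g(p(k(p(e), k(s(k(e, a)), p(e)))), p(a)))   [R1 at 1.1.1]
2. p(g(p(k(p(e), k(s(k(e, a)), p(e)))), p(a)))  →  p(g(p(k(s(k(e, a)), p(e))), p(a)))   [R1 at 1.1.1]
3. p(g(p(k(s(k(e, a)), p(e))), p(a)))  →  p(g(p(p(e)), p(a)))   [R1 at 1.1.1]
4. p(g(p(p(e)), p(a)))  →  p(e)   [R7 at 1]

p(e)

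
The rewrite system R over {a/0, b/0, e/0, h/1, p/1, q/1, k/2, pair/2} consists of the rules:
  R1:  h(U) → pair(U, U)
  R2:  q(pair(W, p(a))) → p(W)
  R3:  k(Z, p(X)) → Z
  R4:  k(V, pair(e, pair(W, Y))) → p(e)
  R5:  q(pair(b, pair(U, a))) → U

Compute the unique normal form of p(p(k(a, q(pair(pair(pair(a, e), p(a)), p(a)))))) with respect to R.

1. p(p(k(a, q(pair(pair(pair(a, e), p(a)), p(a))))))  →  p(p(k(a, p(pair(pair(a, e), p(a))))))   [R2 at 1.1.2]
2. p(p(k(a, p(pair(pair(a, e), p(a))))))  →  p(p(a))   [R3 at 1.1]

p(p(a))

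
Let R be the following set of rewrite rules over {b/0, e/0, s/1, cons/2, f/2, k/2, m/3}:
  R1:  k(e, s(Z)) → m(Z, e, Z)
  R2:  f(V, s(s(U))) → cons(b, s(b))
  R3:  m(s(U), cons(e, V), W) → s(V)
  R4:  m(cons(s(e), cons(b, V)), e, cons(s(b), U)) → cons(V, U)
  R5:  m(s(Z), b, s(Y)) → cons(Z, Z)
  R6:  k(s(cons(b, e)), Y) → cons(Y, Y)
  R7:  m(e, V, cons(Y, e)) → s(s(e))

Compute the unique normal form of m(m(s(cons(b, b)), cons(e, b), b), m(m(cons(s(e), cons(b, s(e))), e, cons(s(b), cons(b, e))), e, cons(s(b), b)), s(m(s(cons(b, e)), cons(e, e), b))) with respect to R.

s(b)

1. m(m(s(cons(b, b)), cons(e, b), b), m(m(cons(s(e), cons(b, s(e))), e, cons(s(b), cons(b, e))), e, cons(s(b), b)), s(m(s(cons(b, e)), cons(e, e), b)))  →  m(s(b), m(m(cons(s(e), cons(b, s(e))), e, cons(s(b), cons(b, e))), e, cons(s(b), b)), s(m(s(cons(b, e)), cons(e, e), b)))   [R3 at 1]
2. m(s(b), m(m(cons(s(e), cons(b, s(e))), e, cons(s(b), cons(b, e))), e, cons(s(b), b)), s(m(s(cons(b, e)), cons(e, e), b)))  →  m(s(b), m(cons(s(e), cons(b, e)), e, cons(s(b), b)), s(m(s(cons(b, e)), cons(e, e), b)))   [R4 at 2.1]
3. m(s(b), m(cons(s(e), cons(b, e)), e, cons(s(b), b)), s(m(s(cons(b, e)), cons(e, e), b)))  →  m(s(b), cons(e, b), s(m(s(cons(b, e)), cons(e, e), b)))   [R4 at 2]
4. m(s(b), cons(e, b), s(m(s(cons(b, e)), cons(e, e), b)))  →  s(b)   [R3 at ε]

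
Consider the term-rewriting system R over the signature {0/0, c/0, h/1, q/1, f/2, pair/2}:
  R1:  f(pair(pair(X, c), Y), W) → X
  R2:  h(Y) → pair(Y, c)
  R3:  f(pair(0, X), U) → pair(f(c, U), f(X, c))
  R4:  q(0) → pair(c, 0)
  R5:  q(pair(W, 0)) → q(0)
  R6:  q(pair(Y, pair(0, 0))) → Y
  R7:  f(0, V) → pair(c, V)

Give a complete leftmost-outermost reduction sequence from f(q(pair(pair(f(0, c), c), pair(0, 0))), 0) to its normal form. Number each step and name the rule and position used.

1. f(q(pair(pair(f(0, c), c), pair(0, 0))), 0)  →  f(pair(f(0, c), c), 0)   [R6 at 1]
2. f(pair(f(0, c), c), 0)  →  f(pair(pair(c, c), c), 0)   [R7 at 1.1]
3. f(pair(pair(c, c), c), 0)  →  c   [R1 at ε]

c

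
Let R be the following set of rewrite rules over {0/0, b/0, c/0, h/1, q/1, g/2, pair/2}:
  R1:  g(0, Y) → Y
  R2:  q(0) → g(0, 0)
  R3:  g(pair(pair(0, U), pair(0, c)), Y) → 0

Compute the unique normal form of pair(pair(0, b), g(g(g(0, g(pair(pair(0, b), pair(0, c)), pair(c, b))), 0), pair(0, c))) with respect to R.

pair(pair(0, b), pair(0, c))

1. pair(pair(0, b), g(g(g(0, g(pair(pair(0, b), pair(0, c)), pair(c, b))), 0), pair(0, c)))  →  pair(pair(0, b), g(g(g(pair(pair(0, b), pair(0, c)), pair(c, b)), 0), pair(0, c)))   [R1 at 2.1.1]
2. pair(pair(0, b), g(g(g(pair(pair(0, b), pair(0, c)), pair(c, b)), 0), pair(0, c)))  →  pair(pair(0, b), g(g(0, 0), pair(0, c)))   [R3 at 2.1.1]
3. pair(pair(0, b), g(g(0, 0), pair(0, c)))  →  pair(pair(0, b), g(0, pair(0, c)))   [R1 at 2.1]
4. pair(pair(0, b), g(0, pair(0, c)))  →  pair(pair(0, b), pair(0, c))   [R1 at 2]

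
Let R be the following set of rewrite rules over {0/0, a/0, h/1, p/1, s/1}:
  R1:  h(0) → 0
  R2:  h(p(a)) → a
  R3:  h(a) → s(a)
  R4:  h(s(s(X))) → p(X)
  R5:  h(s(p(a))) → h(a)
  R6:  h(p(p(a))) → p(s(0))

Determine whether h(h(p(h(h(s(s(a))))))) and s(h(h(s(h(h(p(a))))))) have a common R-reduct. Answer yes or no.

Reduce t₁ = h(h(p(h(h(s(s(a))))))):
1. h(h(p(h(h(s(s(a)))))))  →  h(h(p(h(p(a)))))   [R4 at 1.1.1.1]
2. h(h(p(h(p(a)))))  →  h(h(p(a)))   [R2 at 1.1.1]
3. h(h(p(a)))  →  h(a)   [R2 at 1]
4. h(a)  →  s(a)   [R3 at ε]

Reduce t₂ = s(h(h(s(h(h(p(a))))))):
1. s(h(h(s(h(h(p(a)))))))  →  s(h(h(s(h(a)))))   [R2 at 1.1.1.1.1]
2. s(h(h(s(h(a)))))  →  s(h(h(s(s(a)))))   [R3 at 1.1.1.1]
3. s(h(h(s(s(a)))))  →  s(h(p(a)))   [R4 at 1.1]
4. s(h(p(a)))  →  s(a)   [R2 at 1]

yes — NF(t₁) = s(a), NF(t₂) = s(a)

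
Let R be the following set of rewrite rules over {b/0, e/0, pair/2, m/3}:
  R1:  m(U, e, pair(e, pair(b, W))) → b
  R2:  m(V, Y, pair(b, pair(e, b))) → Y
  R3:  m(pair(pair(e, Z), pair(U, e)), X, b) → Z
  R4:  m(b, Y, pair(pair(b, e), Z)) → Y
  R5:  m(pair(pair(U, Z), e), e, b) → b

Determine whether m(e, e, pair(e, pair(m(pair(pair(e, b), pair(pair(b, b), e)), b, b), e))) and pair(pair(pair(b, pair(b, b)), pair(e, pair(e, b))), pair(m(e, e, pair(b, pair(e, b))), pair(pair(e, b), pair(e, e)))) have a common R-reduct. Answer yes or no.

Reduce t₁ = m(e, e, pair(e, pair(m(pair(pair(e, b), pair(pair(b, b), e)), b, b), e))):
1. m(e, e, pair(e, pair(m(pair(pair(e, b), pair(pair(b, b), e)), b, b), e)))  →  m(e, e, pair(e, pair(b, e)))   [R3 at 3.2.1]
2. m(e, e, pair(e, pair(b, e)))  →  b   [R1 at ε]

Reduce t₂ = pair(pair(pair(b, pair(b, b)), pair(e, pair(e, b))), pair(m(e, e, pair(b, pair(e, b))), pair(pair(e, b), pair(e, e)))):
1. pair(pair(pair(b, pair(b, b)), pair(e, pair(e, b))), pair(m(e, e, pair(b, pair(e, b))), pair(pair(e, b), pair(e, e))))  →  pair(pair(pair(b, pair(b, b)), pair(e, pair(e, b))), pair(e, pair(pair(e, b), pair(e, e))))   [R2 at 2.1]

no — NF(t₁) = b, NF(t₂) = pair(pair(pair(b, pair(b, b)), pair(e, pair(e, b))), pair(e, pair(pair(e, b), pair(e, e))))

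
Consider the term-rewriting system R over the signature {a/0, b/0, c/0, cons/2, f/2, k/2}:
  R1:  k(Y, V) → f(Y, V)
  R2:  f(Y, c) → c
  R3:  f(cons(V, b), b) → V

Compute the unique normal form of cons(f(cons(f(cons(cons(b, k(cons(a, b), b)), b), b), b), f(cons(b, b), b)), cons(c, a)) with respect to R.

1. cons(f(cons(f(cons(cons(b, k(cons(a, b), b)), b), b), b), f(cons(b, b), b)), cons(c, a))  →  cons(f(cons(cons(b, k(cons(a, b), b)), b), f(cons(b, b), b)), cons(c, a))   [R3 at 1.1.1]
2. cons(f(cons(cons(b, k(cons(a, b), b)), b), f(cons(b, b), b)), cons(c, a))  →  cons(f(cons(cons(b, f(cons(a, b), b)), b), f(cons(b, b), b)), cons(c, a))   [R1 at 1.1.1.2]
3. cons(f(cons(cons(b, f(cons(a, b), b)), b), f(cons(b, b), b)), cons(c, a))  →  cons(f(cons(cons(b, a), b), f(cons(b, b), b)), cons(c, a))   [R3 at 1.1.1.2]
4. cons(f(cons(cons(b, a), b), f(cons(b, b), b)), cons(c, a))  →  cons(f(cons(cons(b, a), b), b), cons(c, a))   [R3 at 1.2]
5. cons(f(cons(cons(b, a), b), b), cons(c, a))  →  cons(cons(b, a), cons(c, a))   [R3 at 1]

cons(cons(b, a), cons(c, a))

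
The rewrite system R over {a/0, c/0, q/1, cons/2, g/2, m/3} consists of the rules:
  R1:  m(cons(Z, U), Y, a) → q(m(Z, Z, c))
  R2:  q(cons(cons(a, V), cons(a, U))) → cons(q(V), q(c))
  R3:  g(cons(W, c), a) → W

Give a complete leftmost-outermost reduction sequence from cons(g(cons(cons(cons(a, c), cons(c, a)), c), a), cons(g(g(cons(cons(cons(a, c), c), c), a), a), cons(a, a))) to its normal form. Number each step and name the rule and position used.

cons(cons(cons(a, c), cons(c, a)), cons(cons(a, c), cons(a, a)))

1. cons(g(cons(cons(cons(a, c), cons(c, a)), c), a), cons(g(g(cons(cons(cons(a, c), c), c), a), a), cons(a, a)))  →  cons(cons(cons(a, c), cons(c, a)), cons(g(g(cons(cons(cons(a, c), c), c), a), a), cons(a, a)))   [R3 at 1]
2. cons(cons(cons(a, c), cons(c, a)), cons(g(g(cons(cons(cons(a, c), c), c), a), a), cons(a, a)))  →  cons(cons(cons(a, c), cons(c, a)), cons(g(cons(cons(a, c), c), a), cons(a, a)))   [R3 at 2.1.1]
3. cons(cons(cons(a, c), cons(c, a)), cons(g(cons(cons(a, c), c), a), cons(a, a)))  →  cons(cons(cons(a, c), cons(c, a)), cons(cons(a, c), cons(a, a)))   [R3 at 2.1]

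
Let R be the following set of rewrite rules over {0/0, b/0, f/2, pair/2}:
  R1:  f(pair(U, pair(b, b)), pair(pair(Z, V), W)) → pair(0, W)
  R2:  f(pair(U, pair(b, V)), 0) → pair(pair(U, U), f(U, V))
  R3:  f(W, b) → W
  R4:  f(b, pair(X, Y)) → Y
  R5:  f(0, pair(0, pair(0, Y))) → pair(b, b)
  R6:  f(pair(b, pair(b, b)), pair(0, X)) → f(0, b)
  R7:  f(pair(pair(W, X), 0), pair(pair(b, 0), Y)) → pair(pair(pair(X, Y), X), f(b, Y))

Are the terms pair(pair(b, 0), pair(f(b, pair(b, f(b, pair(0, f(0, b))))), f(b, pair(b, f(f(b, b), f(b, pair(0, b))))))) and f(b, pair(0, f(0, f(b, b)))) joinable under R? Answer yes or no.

Reduce t₁ = pair(pair(b, 0), pair(f(b, pair(b, f(b, pair(0, f(0, b))))), f(b, pair(b, f(f(b, b), f(b, pair(0, b))))))):
1. pair(pair(b, 0), pair(f(b, pair(b, f(b, pair(0, f(0, b))))), f(b, pair(b, f(f(b, b), f(b, pair(0, b)))))))  →  pair(pair(b, 0), pair(f(b, pair(0, f(0, b))), f(b, pair(b, f(f(b, b), f(b, pair(0, b)))))))   [R4 at 2.1]
2. pair(pair(b, 0), pair(f(b, pair(0, f(0, b))), f(b, pair(b, f(f(b, b), f(b, pair(0, b)))))))  →  pair(pair(b, 0), pair(f(0, b), f(b, pair(b, f(f(b, b), f(b, pair(0, b)))))))   [R4 at 2.1]
3. pair(pair(b, 0), pair(f(0, b), f(b, pair(b, f(f(b, b), f(b, pair(0, b)))))))  →  pair(pair(b, 0), pair(0, f(b, pair(b, f(f(b, b), f(b, pair(0, b)))))))   [R3 at 2.1]
4. pair(pair(b, 0), pair(0, f(b, pair(b, f(f(b, b), f(b, pair(0, b)))))))  →  pair(pair(b, 0), pair(0, f(f(b, b), f(b, pair(0, b)))))   [R4 at 2.2]
5. pair(pair(b, 0), pair(0, f(f(b, b), f(b, pair(0, b)))))  →  pair(pair(b, 0), pair(0, f(b, f(b, pair(0, b)))))   [R3 at 2.2.1]
6. pair(pair(b, 0), pair(0, f(b, f(b, pair(0, b)))))  →  pair(pair(b, 0), pair(0, f(b, b)))   [R4 at 2.2.2]
7. pair(pair(b, 0), pair(0, f(b, b)))  →  pair(pair(b, 0), pair(0, b))   [R3 at 2.2]

Reduce t₂ = f(b, pair(0, f(0, f(b, b)))):
1. f(b, pair(0, f(0, f(b, b))))  →  f(0, f(b, b))   [R4 at ε]
2. f(0, f(b, b))  →  f(0, b)   [R3 at 2]
3. f(0, b)  →  0   [R3 at ε]

no — NF(t₁) = pair(pair(b, 0), pair(0, b)), NF(t₂) = 0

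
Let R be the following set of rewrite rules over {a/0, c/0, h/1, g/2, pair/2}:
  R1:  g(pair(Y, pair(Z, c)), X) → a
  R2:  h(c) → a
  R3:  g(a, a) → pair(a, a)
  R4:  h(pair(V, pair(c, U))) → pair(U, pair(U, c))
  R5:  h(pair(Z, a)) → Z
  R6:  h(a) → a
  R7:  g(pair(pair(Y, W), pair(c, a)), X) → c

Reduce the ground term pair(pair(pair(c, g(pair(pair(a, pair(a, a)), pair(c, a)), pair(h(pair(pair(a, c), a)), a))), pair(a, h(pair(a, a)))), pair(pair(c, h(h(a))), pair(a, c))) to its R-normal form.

1. pair(pair(pair(c, g(pair(pair(a, pair(a, a)), pair(c, a)), pair(h(pair(pair(a, c), a)), a))), pair(a, h(pair(a, a)))), pair(pair(c, h(h(a))), pair(a, c)))  →  pair(pair(pair(c, c), pair(a, h(pair(a, a)))), pair(pair(c, h(h(a))), pair(a, c)))   [R7 at 1.1.2]
2. pair(pair(pair(c, c), pair(a, h(pair(a, a)))), pair(pair(c, h(h(a))), pair(a, c)))  →  pair(pair(pair(c, c), pair(a, a)), pair(pair(c, h(h(a))), pair(a, c)))   [R5 at 1.2.2]
3. pair(pair(pair(c, c), pair(a, a)), pair(pair(c, h(h(a))), pair(a, c)))  →  pair(pair(pair(c, c), pair(a, a)), pair(pair(c, h(a)), pair(a, c)))   [R6 at 2.1.2.1]
4. pair(pair(pair(c, c), pair(a, a)), pair(pair(c, h(a)), pair(a, c)))  →  pair(pair(pair(c, c), pair(a, a)), pair(pair(c, a), pair(a, c)))   [R6 at 2.1.2]

pair(pair(pair(c, c), pair(a, a)), pair(pair(c, a), pair(a, c)))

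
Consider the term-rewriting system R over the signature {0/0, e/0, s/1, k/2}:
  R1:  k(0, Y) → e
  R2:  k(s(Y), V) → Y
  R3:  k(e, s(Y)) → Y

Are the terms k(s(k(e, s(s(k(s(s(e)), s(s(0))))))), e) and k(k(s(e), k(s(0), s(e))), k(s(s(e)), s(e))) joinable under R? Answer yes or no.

no — NF(t₁) = s(s(e)), NF(t₂) = e

Reduce t₁ = k(s(k(e, s(s(k(s(s(e)), s(s(0))))))), e):
1. k(s(k(e, s(s(k(s(s(e)), s(s(0))))))), e)  →  k(e, s(s(k(s(s(e)), s(s(0))))))   [R2 at ε]
2. k(e, s(s(k(s(s(e)), s(s(0))))))  →  s(k(s(s(e)), s(s(0))))   [R3 at ε]
3. s(k(s(s(e)), s(s(0))))  →  s(s(e))   [R2 at 1]

Reduce t₂ = k(k(s(e), k(s(0), s(e))), k(s(s(e)), s(e))):
1. k(k(s(e), k(s(0), s(e))), k(s(s(e)), s(e)))  →  k(e, k(s(s(e)), s(e)))   [R2 at 1]
2. k(e, k(s(s(e)), s(e)))  →  k(e, s(e))   [R2 at 2]
3. k(e, s(e))  →  e   [R3 at ε]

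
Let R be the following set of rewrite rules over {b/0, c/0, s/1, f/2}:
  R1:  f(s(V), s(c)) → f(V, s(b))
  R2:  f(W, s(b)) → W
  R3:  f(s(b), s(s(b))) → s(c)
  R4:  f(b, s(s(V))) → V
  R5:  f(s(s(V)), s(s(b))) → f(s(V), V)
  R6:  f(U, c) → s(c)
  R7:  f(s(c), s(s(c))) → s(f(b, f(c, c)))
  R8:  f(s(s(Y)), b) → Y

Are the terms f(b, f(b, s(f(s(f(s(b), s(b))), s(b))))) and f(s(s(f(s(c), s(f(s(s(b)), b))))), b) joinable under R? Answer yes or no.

no — NF(t₁) = b, NF(t₂) = s(c)

Reduce t₁ = f(b, f(b, s(f(s(f(s(b), s(b))), s(b))))):
1. f(b, f(b, s(f(s(f(s(b), s(b))), s(b)))))  →  f(b, f(b, s(s(f(s(b), s(b))))))   [R2 at 2.2.1]
2. f(b, f(b, s(s(f(s(b), s(b))))))  →  f(b, f(s(b), s(b)))   [R4 at 2]
3. f(b, f(s(b), s(b)))  →  f(b, s(b))   [R2 at 2]
4. f(b, s(b))  →  b   [R2 at ε]

Reduce t₂ = f(s(s(f(s(c), s(f(s(s(b)), b))))), b):
1. f(s(s(f(s(c), s(f(s(s(b)), b))))), b)  →  f(s(c), s(f(s(s(b)), b)))   [R8 at ε]
2. f(s(c), s(f(s(s(b)), b)))  →  f(s(c), s(b))   [R8 at 2.1]
3. f(s(c), s(b))  →  s(c)   [R2 at ε]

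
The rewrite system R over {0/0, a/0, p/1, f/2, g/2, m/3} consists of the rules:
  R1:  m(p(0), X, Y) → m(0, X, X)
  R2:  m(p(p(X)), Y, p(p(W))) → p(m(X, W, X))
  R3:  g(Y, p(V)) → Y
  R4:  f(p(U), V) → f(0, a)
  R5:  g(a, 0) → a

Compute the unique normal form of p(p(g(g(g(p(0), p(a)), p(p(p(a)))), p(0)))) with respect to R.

p(p(p(0)))

1. p(p(g(g(g(p(0), p(a)), p(p(p(a)))), p(0))))  →  p(p(g(g(p(0), p(a)), p(p(p(a))))))   [R3 at 1.1]
2. p(p(g(g(p(0), p(a)), p(p(p(a))))))  →  p(p(g(p(0), p(a))))   [R3 at 1.1]
3. p(p(g(p(0), p(a))))  →  p(p(p(0)))   [R3 at 1.1]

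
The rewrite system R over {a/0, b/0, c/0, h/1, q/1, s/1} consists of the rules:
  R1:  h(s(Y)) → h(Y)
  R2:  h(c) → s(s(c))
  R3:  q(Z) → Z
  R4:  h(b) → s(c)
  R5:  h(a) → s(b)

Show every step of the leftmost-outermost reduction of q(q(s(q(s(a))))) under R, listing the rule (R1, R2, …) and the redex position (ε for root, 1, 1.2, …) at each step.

s(s(a))

1. q(q(s(q(s(a)))))  →  q(s(q(s(a))))   [R3 at ε]
2. q(s(q(s(a))))  →  s(q(s(a)))   [R3 at ε]
3. s(q(s(a)))  →  s(s(a))   [R3 at 1]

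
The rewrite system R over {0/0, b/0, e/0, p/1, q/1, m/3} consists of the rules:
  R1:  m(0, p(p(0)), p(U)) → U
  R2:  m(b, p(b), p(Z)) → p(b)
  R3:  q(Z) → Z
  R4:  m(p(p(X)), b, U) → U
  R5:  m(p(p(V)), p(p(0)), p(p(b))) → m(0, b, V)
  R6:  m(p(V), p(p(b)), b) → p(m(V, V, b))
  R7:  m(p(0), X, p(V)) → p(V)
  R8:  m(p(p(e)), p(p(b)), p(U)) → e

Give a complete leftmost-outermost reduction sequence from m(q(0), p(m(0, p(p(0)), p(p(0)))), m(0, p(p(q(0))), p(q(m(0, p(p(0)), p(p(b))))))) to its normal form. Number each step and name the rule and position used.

b

1. m(q(0), p(m(0, p(p(0)), p(p(0)))), m(0, p(p(q(0))), p(q(m(0, p(p(0)), p(p(b)))))))  →  m(0, p(m(0, p(p(0)), p(p(0)))), m(0, p(p(q(0))), p(q(m(0, p(p(0)), p(p(b)))))))   [R3 at 1]
2. m(0, p(m(0, p(p(0)), p(p(0)))), m(0, p(p(q(0))), p(q(m(0, p(p(0)), p(p(b)))))))  →  m(0, p(p(0)), m(0, p(p(q(0))), p(q(m(0, p(p(0)), p(p(b)))))))   [R1 at 2.1]
3. m(0, p(p(0)), m(0, p(p(q(0))), p(q(m(0, p(p(0)), p(p(b)))))))  →  m(0, p(p(0)), m(0, p(p(0)), p(q(m(0, p(p(0)), p(p(b)))))))   [R3 at 3.2.1.1]
4. m(0, p(p(0)), m(0, p(p(0)), p(q(m(0, p(p(0)), p(p(b)))))))  →  m(0, p(p(0)), q(m(0, p(p(0)), p(p(b)))))   [R1 at 3]
5. m(0, p(p(0)), q(m(0, p(p(0)), p(p(b)))))  →  m(0, p(p(0)), m(0, p(p(0)), p(p(b))))   [R3 at 3]
6. m(0, p(p(0)), m(0, p(p(0)), p(p(b))))  →  m(0, p(p(0)), p(b))   [R1 at 3]
7. m(0, p(p(0)), p(b))  →  b   [R1 at ε]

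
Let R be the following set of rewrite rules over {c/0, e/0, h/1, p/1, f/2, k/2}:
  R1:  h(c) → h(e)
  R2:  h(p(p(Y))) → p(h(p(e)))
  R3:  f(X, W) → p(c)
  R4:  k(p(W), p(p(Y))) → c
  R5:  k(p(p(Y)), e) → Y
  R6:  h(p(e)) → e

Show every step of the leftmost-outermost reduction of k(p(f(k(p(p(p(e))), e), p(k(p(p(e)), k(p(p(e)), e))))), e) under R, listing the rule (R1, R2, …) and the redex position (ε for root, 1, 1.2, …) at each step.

1. k(p(f(k(p(p(p(e))), e), p(k(p(p(e)), k(p(p(e)), e))))), e)  →  k(p(p(c)), e)   [R3 at 1.1]
2. k(p(p(c)), e)  →  c   [R5 at ε]

c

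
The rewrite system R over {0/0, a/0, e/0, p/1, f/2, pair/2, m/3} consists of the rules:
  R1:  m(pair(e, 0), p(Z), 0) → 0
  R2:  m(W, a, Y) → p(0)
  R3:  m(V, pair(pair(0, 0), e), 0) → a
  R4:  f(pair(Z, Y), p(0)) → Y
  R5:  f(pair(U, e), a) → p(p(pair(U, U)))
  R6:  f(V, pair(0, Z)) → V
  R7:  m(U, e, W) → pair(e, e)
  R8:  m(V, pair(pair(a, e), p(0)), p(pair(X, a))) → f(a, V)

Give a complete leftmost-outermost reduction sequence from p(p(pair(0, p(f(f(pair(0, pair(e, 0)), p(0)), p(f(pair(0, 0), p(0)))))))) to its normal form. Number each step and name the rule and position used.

p(p(pair(0, p(0))))

1. p(p(pair(0, p(f(f(pair(0, pair(e, 0)), p(0)), p(f(pair(0, 0), p(0))))))))  →  p(p(pair(0, p(f(pair(e, 0), p(f(pair(0, 0), p(0))))))))   [R4 at 1.1.2.1.1]
2. p(p(pair(0, p(f(pair(e, 0), p(f(pair(0, 0), p(0))))))))  →  p(p(pair(0, p(f(pair(e, 0), p(0))))))   [R4 at 1.1.2.1.2.1]
3. p(p(pair(0, p(f(pair(e, 0), p(0))))))  →  p(p(pair(0, p(0))))   [R4 at 1.1.2.1]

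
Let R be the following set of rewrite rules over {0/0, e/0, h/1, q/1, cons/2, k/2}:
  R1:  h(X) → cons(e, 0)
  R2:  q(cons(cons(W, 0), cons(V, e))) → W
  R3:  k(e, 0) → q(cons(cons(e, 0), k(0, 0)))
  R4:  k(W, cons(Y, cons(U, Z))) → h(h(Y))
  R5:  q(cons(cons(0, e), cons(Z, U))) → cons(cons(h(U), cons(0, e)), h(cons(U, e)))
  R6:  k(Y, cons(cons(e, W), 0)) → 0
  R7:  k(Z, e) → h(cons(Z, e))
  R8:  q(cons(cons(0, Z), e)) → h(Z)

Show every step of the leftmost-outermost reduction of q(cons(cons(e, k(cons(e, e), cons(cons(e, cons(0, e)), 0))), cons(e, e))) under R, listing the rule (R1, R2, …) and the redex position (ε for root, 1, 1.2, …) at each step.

1. q(cons(cons(e, k(cons(e, e), cons(cons(e, cons(0, e)), 0))), cons(e, e)))  →  q(cons(cons(e, 0), cons(e, e)))   [R6 at 1.1.2]
2. q(cons(cons(e, 0), cons(e, e)))  →  e   [R2 at ε]

e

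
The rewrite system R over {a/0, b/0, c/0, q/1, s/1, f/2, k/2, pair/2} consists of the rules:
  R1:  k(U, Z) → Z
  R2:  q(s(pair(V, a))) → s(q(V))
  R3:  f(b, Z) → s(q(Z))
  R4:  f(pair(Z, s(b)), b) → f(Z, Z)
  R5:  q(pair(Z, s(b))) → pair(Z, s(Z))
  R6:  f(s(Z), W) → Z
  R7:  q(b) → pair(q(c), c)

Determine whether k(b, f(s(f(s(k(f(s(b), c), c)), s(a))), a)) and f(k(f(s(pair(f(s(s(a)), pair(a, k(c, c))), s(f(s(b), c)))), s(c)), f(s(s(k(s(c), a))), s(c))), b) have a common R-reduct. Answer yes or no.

Reduce t₁ = k(b, f(s(f(s(k(f(s(b), c), c)), s(a))), a)):
1. k(b, f(s(f(s(k(f(s(b), c), c)), s(a))), a))  →  f(s(f(s(k(f(s(b), c), c)), s(a))), a)   [R1 at ε]
2. f(s(f(s(k(f(s(b), c), c)), s(a))), a)  →  f(s(k(f(s(b), c), c)), s(a))   [R6 at ε]
3. f(s(k(f(s(b), c), c)), s(a))  →  k(f(s(b), c), c)   [R6 at ε]
4. k(f(s(b), c), c)  →  c   [R1 at ε]

Reduce t₂ = f(k(f(s(pair(f(s(s(a)), pair(a, k(c, c))), s(f(s(b), c)))), s(c)), f(s(s(k(s(c), a))), s(c))), b):
1. f(k(f(s(pair(f(s(s(a)), pair(a, k(c, c))), s(f(s(b), c)))), s(c)), f(s(s(k(s(c), a))), s(c))), b)  →  f(f(s(s(k(s(c), a))), s(c)), b)   [R1 at 1]
2. f(f(s(s(k(s(c), a))), s(c)), b)  →  f(s(k(s(c), a)), b)   [R6 at 1]
3. f(s(k(s(c), a)), b)  →  k(s(c), a)   [R6 at ε]
4. k(s(c), a)  →  a   [R1 at ε]

no — NF(t₁) = c, NF(t₂) = a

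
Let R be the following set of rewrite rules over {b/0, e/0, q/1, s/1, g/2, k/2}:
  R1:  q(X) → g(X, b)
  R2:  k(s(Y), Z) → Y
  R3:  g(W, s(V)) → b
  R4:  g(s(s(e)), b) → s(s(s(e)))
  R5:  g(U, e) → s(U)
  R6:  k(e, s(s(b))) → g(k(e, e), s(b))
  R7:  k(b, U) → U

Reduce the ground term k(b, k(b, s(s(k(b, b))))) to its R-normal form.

s(s(b))

1. k(b, k(b, s(s(k(b, b)))))  →  k(b, s(s(k(b, b))))   [R7 at ε]
2. k(b, s(s(k(b, b))))  →  s(s(k(b, b)))   [R7 at ε]
3. s(s(k(b, b)))  →  s(s(b))   [R7 at 1.1]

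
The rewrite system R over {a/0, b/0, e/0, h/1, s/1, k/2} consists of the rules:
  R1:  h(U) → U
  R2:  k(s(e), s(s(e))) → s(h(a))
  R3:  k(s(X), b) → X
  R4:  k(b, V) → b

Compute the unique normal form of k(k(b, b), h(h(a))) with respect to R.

b

1. k(k(b, b), h(h(a)))  →  k(b, h(h(a)))   [R4 at 1]
2. k(b, h(h(a)))  →  b   [R4 at ε]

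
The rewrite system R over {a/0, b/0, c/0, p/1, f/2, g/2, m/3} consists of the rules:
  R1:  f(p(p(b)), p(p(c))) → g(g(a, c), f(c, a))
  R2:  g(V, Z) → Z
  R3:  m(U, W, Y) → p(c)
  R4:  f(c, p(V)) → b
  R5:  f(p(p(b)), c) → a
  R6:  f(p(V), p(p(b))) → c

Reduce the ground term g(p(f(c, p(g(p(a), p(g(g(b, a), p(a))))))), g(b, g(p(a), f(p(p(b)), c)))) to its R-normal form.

a

1. g(p(f(c, p(g(p(a), p(g(g(b, a), p(a))))))), g(b, g(p(a), f(p(p(b)), c))))  →  g(b, g(p(a), f(p(p(b)), c)))   [R2 at ε]
2. g(b, g(p(a), f(p(p(b)), c)))  →  g(p(a), f(p(p(b)), c))   [R2 at ε]
3. g(p(a), f(p(p(b)), c))  →  f(p(p(b)), c)   [R2 at ε]
4. f(p(p(b)), c)  →  a   [R5 at ε]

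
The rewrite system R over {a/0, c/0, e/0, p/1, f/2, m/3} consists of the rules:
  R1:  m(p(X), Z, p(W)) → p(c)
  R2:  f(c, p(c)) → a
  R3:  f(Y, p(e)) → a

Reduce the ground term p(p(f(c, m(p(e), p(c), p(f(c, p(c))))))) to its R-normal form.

1. p(p(f(c, m(p(e), p(c), p(f(c, p(c)))))))  →  p(p(f(c, p(c))))   [R1 at 1.1.2]
2. p(p(f(c, p(c))))  →  p(p(a))   [R2 at 1.1]

p(p(a))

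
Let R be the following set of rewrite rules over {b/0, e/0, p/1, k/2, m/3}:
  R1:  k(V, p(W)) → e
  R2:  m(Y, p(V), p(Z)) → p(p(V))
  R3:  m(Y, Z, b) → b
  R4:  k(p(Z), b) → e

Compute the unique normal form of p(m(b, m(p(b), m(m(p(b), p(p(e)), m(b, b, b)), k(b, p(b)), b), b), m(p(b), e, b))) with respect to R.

p(b)

1. p(m(b, m(p(b), m(m(p(b), p(p(e)), m(b, b, b)), k(b, p(b)), b), b), m(p(b), e, b)))  →  p(m(b, b, m(p(b), e, b)))   [R3 at 1.2]
2. p(m(b, b, m(p(b), e, b)))  →  p(m(b, b, b))   [R3 at 1.3]
3. p(m(b, b, b))  →  p(b)   [R3 at 1]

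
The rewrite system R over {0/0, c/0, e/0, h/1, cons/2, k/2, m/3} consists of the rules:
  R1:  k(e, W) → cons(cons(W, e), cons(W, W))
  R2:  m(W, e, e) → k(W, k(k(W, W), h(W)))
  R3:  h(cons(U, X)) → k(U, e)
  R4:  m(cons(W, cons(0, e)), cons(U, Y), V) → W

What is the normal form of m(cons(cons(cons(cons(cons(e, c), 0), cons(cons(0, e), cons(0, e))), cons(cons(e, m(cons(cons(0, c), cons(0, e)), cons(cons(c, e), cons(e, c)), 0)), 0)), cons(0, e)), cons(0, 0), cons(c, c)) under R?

cons(cons(cons(cons(e, c), 0), cons(cons(0, e), cons(0, e))), cons(cons(e, cons(0, c)), 0))

1. m(cons(cons(cons(cons(cons(e, c), 0), cons(cons(0, e), cons(0, e))), cons(cons(e, m(cons(cons(0, c), cons(0, e)), cons(cons(c, e), cons(e, c)), 0)), 0)), cons(0, e)), cons(0, 0), cons(c, c))  →  cons(cons(cons(cons(e, c), 0), cons(cons(0, e), cons(0, e))), cons(cons(e, m(cons(cons(0, c), cons(0, e)), cons(cons(c, e), cons(e, c)), 0)), 0))   [R4 at ε]
2. cons(cons(cons(cons(e, c), 0), cons(cons(0, e), cons(0, e))), cons(cons(e, m(cons(cons(0, c), cons(0, e)), cons(cons(c, e), cons(e, c)), 0)), 0))  →  cons(cons(cons(cons(e, c), 0), cons(cons(0, e), cons(0, e))), cons(cons(e, cons(0, c)), 0))   [R4 at 2.1.2]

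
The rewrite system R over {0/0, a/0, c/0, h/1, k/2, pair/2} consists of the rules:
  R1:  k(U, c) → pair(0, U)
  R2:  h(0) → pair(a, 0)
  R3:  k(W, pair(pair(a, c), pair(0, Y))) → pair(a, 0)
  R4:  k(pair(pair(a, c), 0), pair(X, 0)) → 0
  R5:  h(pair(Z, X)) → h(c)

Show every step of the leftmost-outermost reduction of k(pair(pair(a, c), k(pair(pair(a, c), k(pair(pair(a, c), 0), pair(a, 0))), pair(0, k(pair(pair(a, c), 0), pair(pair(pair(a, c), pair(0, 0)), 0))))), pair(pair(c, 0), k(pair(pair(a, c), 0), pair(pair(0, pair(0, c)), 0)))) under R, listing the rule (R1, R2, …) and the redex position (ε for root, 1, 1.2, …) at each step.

1. k(pair(pair(a, c), k(pair(pair(a, c), k(pair(pair(a, c), 0), pair(a, 0))), pair(0, k(pair(pair(a, c), 0), pair(pair(pair(a, c), pair(0, 0)), 0))))), pair(pair(c, 0), k(pair(pair(a, c), 0), pair(pair(0, pair(0, c)), 0))))  →  k(pair(pair(a, c), k(pair(pair(a, c), 0), pair(0, k(pair(pair(a, c), 0), pair(pair(pair(a, c), pair(0, 0)), 0))))), pair(pair(c, 0), k(pair(pair(a, c), 0), pair(pair(0, pair(0, c)), 0))))   [R4 at 1.2.1.2]
2. k(pair(pair(a, c), k(pair(pair(a, c), 0), pair(0, k(pair(pair(a, c), 0), pair(pair(pair(a, c), pair(0, 0)), 0))))), pair(pair(c, 0), k(pair(pair(a, c), 0), pair(pair(0, pair(0, c)), 0))))  →  k(pair(pair(a, c), k(pair(pair(a, c), 0), pair(0, 0))), pair(pair(c, 0), k(pair(pair(a, c), 0), pair(pair(0, pair(0, c)), 0))))   [R4 at 1.2.2.2]
3. k(pair(pair(a, c), k(pair(pair(a, c), 0), pair(0, 0))), pair(pair(c, 0), k(pair(pair(a, c), 0), pair(pair(0, pair(0, c)), 0))))  →  k(pair(pair(a, c), 0), pair(pair(c, 0), k(pair(pair(a, c), 0), pair(pair(0, pair(0, c)), 0))))   [R4 at 1.2]
4. k(pair(pair(a, c), 0), pair(pair(c, 0), k(pair(pair(a, c), 0), pair(pair(0, pair(0, c)), 0))))  →  k(pair(pair(a, c), 0), pair(pair(c, 0), 0))   [R4 at 2.2]
5. k(pair(pair(a, c), 0), pair(pair(c, 0), 0))  →  0   [R4 at ε]

0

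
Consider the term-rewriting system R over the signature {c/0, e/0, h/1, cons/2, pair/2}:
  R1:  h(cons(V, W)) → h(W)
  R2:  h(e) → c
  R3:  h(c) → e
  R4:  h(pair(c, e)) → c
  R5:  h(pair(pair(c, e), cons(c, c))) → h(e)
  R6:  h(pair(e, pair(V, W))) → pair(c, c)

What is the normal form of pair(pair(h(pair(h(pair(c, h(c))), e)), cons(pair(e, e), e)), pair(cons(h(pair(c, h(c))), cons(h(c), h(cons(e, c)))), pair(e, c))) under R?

pair(pair(c, cons(pair(e, e), e)), pair(cons(c, cons(e, e)), pair(e, c)))

1. pair(pair(h(pair(h(pair(c, h(c))), e)), cons(pair(e, e), e)), pair(cons(h(pair(c, h(c))), cons(h(c), h(cons(e, c)))), pair(e, c)))  →  pair(pair(h(pair(h(pair(c, e)), e)), cons(pair(e, e), e)), pair(cons(h(pair(c, h(c))), cons(h(c), h(cons(e, c)))), pair(e, c)))   [R3 at 1.1.1.1.1.2]
2. pair(pair(h(pair(h(pair(c, e)), e)), cons(pair(e, e), e)), pair(cons(h(pair(c, h(c))), cons(h(c), h(cons(e, c)))), pair(e, c)))  →  pair(pair(h(pair(c, e)), cons(pair(e, e), e)), pair(cons(h(pair(c, h(c))), cons(h(c), h(cons(e, c)))), pair(e, c)))   [R4 at 1.1.1.1]
3. pair(pair(h(pair(c, e)), cons(pair(e, e), e)), pair(cons(h(pair(c, h(c))), cons(h(c), h(cons(e, c)))), pair(e, c)))  →  pair(pair(c, cons(pair(e, e), e)), pair(cons(h(pair(c, h(c))), cons(h(c), h(cons(e, c)))), pair(e, c)))   [R4 at 1.1]
4. pair(pair(c, cons(pair(e, e), e)), pair(cons(h(pair(c, h(c))), cons(h(c), h(cons(e, c)))), pair(e, c)))  →  pair(pair(c, cons(pair(e, e), e)), pair(cons(h(pair(c, e)), cons(h(c), h(cons(e, c)))), pair(e, c)))   [R3 at 2.1.1.1.2]
5. pair(pair(c, cons(pair(e, e), e)), pair(cons(h(pair(c, e)), cons(h(c), h(cons(e, c)))), pair(e, c)))  →  pair(pair(c, cons(pair(e, e), e)), pair(cons(c, cons(h(c), h(cons(e, c)))), pair(e, c)))   [R4 at 2.1.1]
6. pair(pair(c, cons(pair(e, e), e)), pair(cons(c, cons(h(c), h(cons(e, c)))), pair(e, c)))  →  pair(pair(c, cons(pair(e, e), e)), pair(cons(c, cons(e, h(cons(e, c)))), pair(e, c)))   [R3 at 2.1.2.1]
7. pair(pair(c, cons(pair(e, e), e)), pair(cons(c, cons(e, h(cons(e, c)))), pair(e, c)))  →  pair(pair(c, cons(pair(e, e), e)), pair(cons(c, cons(e, h(c))), pair(e, c)))   [R1 at 2.1.2.2]
8. pair(pair(c, cons(pair(e, e), e)), pair(cons(c, cons(e, h(c))), pair(e, c)))  →  pair(pair(c, cons(pair(e, e), e)), pair(cons(c, cons(e, e)), pair(e, c)))   [R3 at 2.1.2.2]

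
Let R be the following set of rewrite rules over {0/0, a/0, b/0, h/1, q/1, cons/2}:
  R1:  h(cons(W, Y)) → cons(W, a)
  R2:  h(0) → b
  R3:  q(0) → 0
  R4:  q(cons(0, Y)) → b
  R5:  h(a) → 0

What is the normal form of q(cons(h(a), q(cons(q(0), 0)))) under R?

1. q(cons(h(a), q(cons(q(0), 0))))  →  q(cons(0, q(cons(q(0), 0))))   [R5 at 1.1]
2. q(cons(0, q(cons(q(0), 0))))  →  b   [R4 at ε]

b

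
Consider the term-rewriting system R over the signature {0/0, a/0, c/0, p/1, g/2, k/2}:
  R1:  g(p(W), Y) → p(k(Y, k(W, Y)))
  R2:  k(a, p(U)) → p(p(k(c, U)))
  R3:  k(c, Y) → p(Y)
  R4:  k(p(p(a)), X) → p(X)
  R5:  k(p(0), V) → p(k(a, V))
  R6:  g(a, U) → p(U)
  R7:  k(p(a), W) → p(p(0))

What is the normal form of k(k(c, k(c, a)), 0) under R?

p(0)

1. k(k(c, k(c, a)), 0)  →  k(p(k(c, a)), 0)   [R3 at 1]
2. k(p(k(c, a)), 0)  →  k(p(p(a)), 0)   [R3 at 1.1]
3. k(p(p(a)), 0)  →  p(0)   [R4 at ε]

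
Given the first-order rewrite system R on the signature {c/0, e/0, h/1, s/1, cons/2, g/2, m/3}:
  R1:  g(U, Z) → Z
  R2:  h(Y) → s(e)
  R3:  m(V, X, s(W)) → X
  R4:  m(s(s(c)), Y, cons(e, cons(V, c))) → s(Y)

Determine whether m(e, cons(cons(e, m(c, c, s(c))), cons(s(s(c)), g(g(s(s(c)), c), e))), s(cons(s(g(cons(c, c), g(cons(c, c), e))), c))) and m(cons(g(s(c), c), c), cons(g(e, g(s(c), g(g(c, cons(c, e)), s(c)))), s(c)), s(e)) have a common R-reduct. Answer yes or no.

Reduce t₁ = m(e, cons(cons(e, m(c, c, s(c))), cons(s(s(c)), g(g(s(s(c)), c), e))), s(cons(s(g(cons(c, c), g(cons(c, c), e))), c))):
1. m(e, cons(cons(e, m(c, c, s(c))), cons(s(s(c)), g(g(s(s(c)), c), e))), s(cons(s(g(cons(c, c), g(cons(c, c), e))), c)))  →  cons(cons(e, m(c, c, s(c))), cons(s(s(c)), g(g(s(s(c)), c), e)))   [R3 at ε]
2. cons(cons(e, m(c, c, s(c))), cons(s(s(c)), g(g(s(s(c)), c), e)))  →  cons(cons(e, c), cons(s(s(c)), g(g(s(s(c)), c), e)))   [R3 at 1.2]
3. cons(cons(e, c), cons(s(s(c)), g(g(s(s(c)), c), e)))  →  cons(cons(e, c), cons(s(s(c)), e))   [R1 at 2.2]

Reduce t₂ = m(cons(g(s(c), c), c), cons(g(e, g(s(c), g(g(c, cons(c, e)), s(c)))), s(c)), s(e)):
1. m(cons(g(s(c), c), c), cons(g(e, g(s(c), g(g(c, cons(c, e)), s(c)))), s(c)), s(e))  →  cons(g(e, g(s(c), g(g(c, cons(c, e)), s(c)))), s(c))   [R3 at ε]
2. cons(g(e, g(s(c), g(g(c, cons(c, e)), s(c)))), s(c))  →  cons(g(s(c), g(g(c, cons(c, e)), s(c))), s(c))   [R1 at 1]
3. cons(g(s(c), g(g(c, cons(c, e)), s(c))), s(c))  →  cons(g(g(c, cons(c, e)), s(c)), s(c))   [R1 at 1]
4. cons(g(g(c, cons(c, e)), s(c)), s(c))  →  cons(s(c), s(c))   [R1 at 1]

no — NF(t₁) = cons(cons(e, c), cons(s(s(c)), e)), NF(t₂) = cons(s(c), s(c))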